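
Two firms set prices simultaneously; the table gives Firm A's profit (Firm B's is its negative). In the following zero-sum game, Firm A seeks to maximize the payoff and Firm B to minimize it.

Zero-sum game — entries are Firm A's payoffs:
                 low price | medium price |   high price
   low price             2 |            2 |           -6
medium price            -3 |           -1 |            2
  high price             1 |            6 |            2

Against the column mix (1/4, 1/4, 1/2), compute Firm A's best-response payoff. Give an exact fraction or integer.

11/4

low price: (2)·(1/4) + (2)·(1/4) + (-6)·(1/2) = -2.
medium price: (-3)·(1/4) + (-1)·(1/4) + (2)·(1/2) = 0.
high price: (1)·(1/4) + (6)·(1/4) + (2)·(1/2) = 11/4.
The best pure response is high price with expected payoff 11/4.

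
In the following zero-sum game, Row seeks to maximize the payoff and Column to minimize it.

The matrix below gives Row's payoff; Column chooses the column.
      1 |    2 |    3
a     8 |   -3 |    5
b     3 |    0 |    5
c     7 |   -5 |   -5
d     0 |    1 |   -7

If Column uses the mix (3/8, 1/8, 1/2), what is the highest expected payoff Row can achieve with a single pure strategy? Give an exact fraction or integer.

41/8

a: (8)·(3/8) + (-3)·(1/8) + (5)·(1/2) = 41/8.
b: (3)·(3/8) + (0)·(1/8) + (5)·(1/2) = 29/8.
c: (7)·(3/8) + (-5)·(1/8) + (-5)·(1/2) = -1/2.
d: (0)·(3/8) + (1)·(1/8) + (-7)·(1/2) = -27/8.
The best pure response is a with expected payoff 41/8.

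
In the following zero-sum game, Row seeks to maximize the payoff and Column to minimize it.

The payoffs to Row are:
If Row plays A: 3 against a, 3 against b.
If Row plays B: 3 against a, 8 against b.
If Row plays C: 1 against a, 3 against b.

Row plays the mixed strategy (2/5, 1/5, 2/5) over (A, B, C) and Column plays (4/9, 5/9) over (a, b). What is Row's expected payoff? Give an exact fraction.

16/5

Against (4/9, 5/9), each row's expected payoff is A: 3; B: 52/9; C: 19/9.
Taking the (2/5, 1/5, 2/5)-weighted average: (2/5)·(3) + (1/5)·(52/9) + (2/5)·(19/9) = 16/5.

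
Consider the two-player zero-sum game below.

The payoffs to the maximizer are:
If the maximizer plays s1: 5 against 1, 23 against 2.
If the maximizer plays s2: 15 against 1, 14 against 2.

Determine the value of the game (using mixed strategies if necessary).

275/19

Row minima are 5 and 14, so the maximizer's maximin is 14; column maxima are 15 and 23, so the minimizer's minimax is 15. These differ, so the equilibrium is in mixed strategies.
Let the maximizer play s1 with probability p. The minimizer is indifferent when 5p + 15(1−p) = 23p + 14(1−p), giving p = 1/19.
Let the minimizer play 1 with probability q. The maximizer is indifferent when 5q + 23(1−q) = 15q + 14(1−q), giving q = 9/19.
The value is 5·(9/19) + (23)·(10/19) = 275/19.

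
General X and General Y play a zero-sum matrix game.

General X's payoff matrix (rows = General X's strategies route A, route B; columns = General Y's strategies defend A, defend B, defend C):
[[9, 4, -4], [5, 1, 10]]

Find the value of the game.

44/17

Column defend A is strictly dominated by defend B for General Y (it gives General X more in every row).
The remaining 2×2 game on (route A, route B) × (defend B, defend C) has no saddle point. Let General X play route A with probability p; indifference gives 4p + (1−p) = −4p + 10(1−p), so p = 9/17.
Similarly General Y's optimal q on defend B is 14/17, and the value is 4·(14/17) + (-4)·(3/17) = 44/17.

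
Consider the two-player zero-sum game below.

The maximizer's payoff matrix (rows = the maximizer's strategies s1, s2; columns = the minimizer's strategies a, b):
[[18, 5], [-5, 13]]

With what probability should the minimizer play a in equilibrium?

Row minima are 5 and -5, so the maximizer's maximin is 5; column maxima are 18 and 13, so the minimizer's minimax is 13. These differ, so the equilibrium is in mixed strategies.
Let the minimizer play a with probability q. The maximizer is indifferent when 18q + 5(1−q) = −5q + 13(1−q), giving q = 8/31.

8/31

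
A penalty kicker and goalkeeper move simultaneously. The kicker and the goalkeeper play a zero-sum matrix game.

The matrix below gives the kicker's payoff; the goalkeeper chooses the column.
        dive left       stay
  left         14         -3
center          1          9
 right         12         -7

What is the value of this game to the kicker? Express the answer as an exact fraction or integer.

Row right is strictly dominated by row left, so the kicker never plays it.
The remaining 2×2 game on (left, center) × (dive left, stay) has no saddle point. Let the kicker play left with probability p; indifference gives 14p + (1−p) = −3p + 9(1−p), so p = 8/25.
Similarly the goalkeeper's optimal q on dive left is 12/25, and the value is 14·(12/25) + (-3)·(13/25) = 129/25.

129/25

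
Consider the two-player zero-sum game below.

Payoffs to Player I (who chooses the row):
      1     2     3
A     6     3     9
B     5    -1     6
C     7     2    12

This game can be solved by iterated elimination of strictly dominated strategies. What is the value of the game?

Row B is strictly dominated by row A (6>5, 3>-1, 9>6); eliminate B.
Column 3 is strictly dominated by 1 for Player II (6<9, 7<12); eliminate 3.
Column 1 is strictly dominated by 2 for Player II (3<6, 2<7); eliminate 1.
Row C is strictly dominated by row A (3>2); eliminate C.
Only (A, 2) remains, with payoff 3.

3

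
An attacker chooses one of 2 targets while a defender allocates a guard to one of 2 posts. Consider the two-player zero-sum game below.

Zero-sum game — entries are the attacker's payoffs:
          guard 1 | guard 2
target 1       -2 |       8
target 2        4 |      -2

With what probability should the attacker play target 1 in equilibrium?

3/8

Row minima are -2 and -2, so the attacker's maximin is -2; column maxima are 4 and 8, so the defender's minimax is 4. These differ, so the equilibrium is in mixed strategies.
Let the attacker play target 1 with probability p. The defender is indifferent when −2p + 4(1−p) = 8p − 2(1−p), giving p = 3/8.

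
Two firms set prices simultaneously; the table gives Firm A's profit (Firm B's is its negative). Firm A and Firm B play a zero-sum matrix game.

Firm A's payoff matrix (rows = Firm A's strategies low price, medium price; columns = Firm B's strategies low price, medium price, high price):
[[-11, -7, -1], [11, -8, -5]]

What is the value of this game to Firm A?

Column high price is strictly dominated by medium price for Firm B (it gives Firm A more in every row).
The remaining 2×2 game on (low price, medium price) × (low price, medium price) has no saddle point. Let Firm A play low price with probability p; indifference gives −11p + 11(1−p) = −7p − 8(1−p), so p = 19/23.
Similarly Firm B's optimal q on low price is 1/23, and the value is -11·(1/23) + (-7)·(22/23) = -165/23.

-165/23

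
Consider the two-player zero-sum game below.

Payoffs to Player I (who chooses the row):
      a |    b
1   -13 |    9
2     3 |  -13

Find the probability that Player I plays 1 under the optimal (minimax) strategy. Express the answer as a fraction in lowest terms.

Row minima are -13 and -13, so Player I's maximin is -13; column maxima are 3 and 9, so Player II's minimax is 3. These differ, so the equilibrium is in mixed strategies.
Let Player I play 1 with probability p. Player II is indifferent when −13p + 3(1−p) = 9p − 13(1−p), giving p = 8/19.

8/19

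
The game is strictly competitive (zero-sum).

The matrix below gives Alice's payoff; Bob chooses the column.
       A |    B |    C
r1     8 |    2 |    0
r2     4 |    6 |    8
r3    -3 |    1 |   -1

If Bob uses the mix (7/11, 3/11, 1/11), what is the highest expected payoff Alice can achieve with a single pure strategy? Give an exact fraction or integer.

62/11

r1: (8)·(7/11) + (2)·(3/11) + (0)·(1/11) = 62/11.
r2: (4)·(7/11) + (6)·(3/11) + (8)·(1/11) = 54/11.
r3: (-3)·(7/11) + (1)·(3/11) + (-1)·(1/11) = -19/11.
The best pure response is r1 with expected payoff 62/11.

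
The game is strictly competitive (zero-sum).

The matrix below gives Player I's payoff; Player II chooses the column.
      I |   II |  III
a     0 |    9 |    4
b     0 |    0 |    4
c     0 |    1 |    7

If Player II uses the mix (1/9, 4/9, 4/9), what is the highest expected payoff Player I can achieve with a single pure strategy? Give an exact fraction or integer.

a: (0)·(1/9) + (9)·(4/9) + (4)·(4/9) = 52/9.
b: (0)·(1/9) + (0)·(4/9) + (4)·(4/9) = 16/9.
c: (0)·(1/9) + (1)·(4/9) + (7)·(4/9) = 32/9.
The best pure response is a with expected payoff 52/9.

52/9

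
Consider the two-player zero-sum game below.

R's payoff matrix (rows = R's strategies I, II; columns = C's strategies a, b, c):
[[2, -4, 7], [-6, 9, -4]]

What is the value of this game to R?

Column c is strictly dominated by a for C (it gives R more in every row).
The remaining 2×2 game on (I, II) × (a, b) has no saddle point. Let R play I with probability p; indifference gives 2p − 6(1−p) = −4p + 9(1−p), so p = 5/7.
Similarly C's optimal q on a is 13/21, and the value is 2·(13/21) + (-4)·(8/21) = -2/7.

-2/7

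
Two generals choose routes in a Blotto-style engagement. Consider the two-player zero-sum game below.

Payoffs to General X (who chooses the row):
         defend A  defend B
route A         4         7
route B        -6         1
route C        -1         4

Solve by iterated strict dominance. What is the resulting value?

4

Row route B is strictly dominated by row route A (4>-6, 7>1); eliminate route B.
Column defend B is strictly dominated by defend A for General Y (4<7, -1<4); eliminate defend B.
Row route C is strictly dominated by row route A (4>-1); eliminate route C.
Only (route A, defend A) remains, with payoff 4.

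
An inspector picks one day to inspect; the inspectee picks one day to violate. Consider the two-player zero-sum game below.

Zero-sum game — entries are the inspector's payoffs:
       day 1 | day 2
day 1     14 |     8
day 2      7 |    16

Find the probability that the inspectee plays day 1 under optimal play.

Row minima are 8 and 7, so the inspector's maximin is 8; column maxima are 14 and 16, so the inspectee's minimax is 14. These differ, so the equilibrium is in mixed strategies.
Let the inspectee play day 1 with probability q. The inspector is indifferent when 14q + 8(1−q) = 7q + 16(1−q), giving q = 8/15.

8/15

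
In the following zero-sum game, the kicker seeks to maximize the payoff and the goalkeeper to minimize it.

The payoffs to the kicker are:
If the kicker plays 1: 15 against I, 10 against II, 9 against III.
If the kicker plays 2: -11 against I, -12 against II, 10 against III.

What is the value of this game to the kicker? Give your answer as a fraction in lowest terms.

208/23

Column I is strictly dominated by II for the goalkeeper (it gives the kicker more in every row).
The remaining 2×2 game on (1, 2) × (II, III) has no saddle point. Let the kicker play 1 with probability p; indifference gives 10p − 12(1−p) = 9p + 10(1−p), so p = 22/23.
Similarly the goalkeeper's optimal q on II is 1/23, and the value is 10·(1/23) + (9)·(22/23) = 208/23.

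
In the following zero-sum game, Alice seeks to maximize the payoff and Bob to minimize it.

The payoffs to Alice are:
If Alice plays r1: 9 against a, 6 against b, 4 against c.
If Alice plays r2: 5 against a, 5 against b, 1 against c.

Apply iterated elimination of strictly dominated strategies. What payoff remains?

4

Column b is strictly dominated by c for Bob (4<6, 1<5); eliminate b.
Row r2 is strictly dominated by row r1 (9>5, 4>1); eliminate r2.
Column a is strictly dominated by c for Bob (4<9); eliminate a.
Only (r1, c) remains, with payoff 4.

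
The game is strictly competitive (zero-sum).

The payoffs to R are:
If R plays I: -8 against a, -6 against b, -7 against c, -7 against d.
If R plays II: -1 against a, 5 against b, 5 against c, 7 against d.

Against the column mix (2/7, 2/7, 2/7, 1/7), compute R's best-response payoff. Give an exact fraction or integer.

I: (-8)·(2/7) + (-6)·(2/7) + (-7)·(2/7) + (-7)·(1/7) = -7.
II: (-1)·(2/7) + (5)·(2/7) + (5)·(2/7) + (7)·(1/7) = 25/7.
The best pure response is II with expected payoff 25/7.

25/7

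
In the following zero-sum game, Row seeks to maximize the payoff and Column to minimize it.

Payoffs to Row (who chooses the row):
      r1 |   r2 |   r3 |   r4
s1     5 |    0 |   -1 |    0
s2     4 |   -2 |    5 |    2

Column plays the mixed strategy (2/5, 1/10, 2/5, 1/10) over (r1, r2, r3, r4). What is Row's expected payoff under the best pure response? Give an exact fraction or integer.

s1: (5)·(2/5) + (0)·(1/10) + (-1)·(2/5) + (0)·(1/10) = 8/5.
s2: (4)·(2/5) + (-2)·(1/10) + (5)·(2/5) + (2)·(1/10) = 18/5.
The best pure response is s2 with expected payoff 18/5.

18/5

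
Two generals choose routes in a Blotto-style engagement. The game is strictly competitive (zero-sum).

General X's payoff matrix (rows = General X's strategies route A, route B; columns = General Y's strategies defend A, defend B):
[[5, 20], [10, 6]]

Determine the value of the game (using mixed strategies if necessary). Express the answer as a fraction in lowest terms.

170/19

Row minima are 5 and 6, so General X's maximin is 6; column maxima are 10 and 20, so General Y's minimax is 10. These differ, so the equilibrium is in mixed strategies.
Let General X play route A with probability p. General Y is indifferent when 5p + 10(1−p) = 20p + 6(1−p), giving p = 4/19.
Let General Y play defend A with probability q. General X is indifferent when 5q + 20(1−q) = 10q + 6(1−q), giving q = 14/19.
The value is 5·(14/19) + (20)·(5/19) = 170/19.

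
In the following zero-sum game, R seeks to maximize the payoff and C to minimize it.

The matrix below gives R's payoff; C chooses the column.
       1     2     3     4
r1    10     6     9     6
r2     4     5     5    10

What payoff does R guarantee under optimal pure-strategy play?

Row minima: 6, 4 → R's maximin is 6.
Column maxima: 10, 6, 9, 10 → C's minimax is 6.
They coincide at (r1, 2), so the value is 6.

6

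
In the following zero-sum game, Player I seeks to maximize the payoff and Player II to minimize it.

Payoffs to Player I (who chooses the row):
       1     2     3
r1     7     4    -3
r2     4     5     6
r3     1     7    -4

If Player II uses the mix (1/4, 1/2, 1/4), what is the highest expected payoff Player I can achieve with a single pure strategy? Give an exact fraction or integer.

r1: (7)·(1/4) + (4)·(1/2) + (-3)·(1/4) = 3.
r2: (4)·(1/4) + (5)·(1/2) + (6)·(1/4) = 5.
r3: (1)·(1/4) + (7)·(1/2) + (-4)·(1/4) = 11/4.
The best pure response is r2 with expected payoff 5.

5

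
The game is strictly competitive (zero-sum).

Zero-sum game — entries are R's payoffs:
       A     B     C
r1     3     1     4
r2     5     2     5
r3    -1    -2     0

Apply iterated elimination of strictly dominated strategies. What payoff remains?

Row r1 is strictly dominated by row r2 (5>3, 2>1, 5>4); eliminate r1.
Column A is strictly dominated by B for C (2<5, -2<-1); eliminate A.
Column C is strictly dominated by B for C (2<5, -2<0); eliminate C.
Row r3 is strictly dominated by row r2 (2>-2); eliminate r3.
Only (r2, B) remains, with payoff 2.

2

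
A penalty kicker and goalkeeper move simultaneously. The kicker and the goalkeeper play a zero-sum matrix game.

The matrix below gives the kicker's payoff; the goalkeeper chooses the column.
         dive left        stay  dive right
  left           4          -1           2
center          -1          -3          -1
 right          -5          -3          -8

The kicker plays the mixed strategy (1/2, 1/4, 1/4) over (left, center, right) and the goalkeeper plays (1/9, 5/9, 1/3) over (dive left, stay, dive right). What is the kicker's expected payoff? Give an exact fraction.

-53/36

Against (1/9, 5/9, 1/3), each row's expected payoff is left: 5/9; center: -19/9; right: -44/9.
Taking the (1/2, 1/4, 1/4)-weighted average: (1/2)·(5/9) + (1/4)·(-19/9) + (1/4)·(-44/9) = -53/36.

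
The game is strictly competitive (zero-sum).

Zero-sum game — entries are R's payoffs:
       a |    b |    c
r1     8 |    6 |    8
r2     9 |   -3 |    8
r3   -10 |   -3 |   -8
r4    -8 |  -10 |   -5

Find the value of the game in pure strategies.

Row minima: 6, -3, -10, -10 → R's maximin is 6.
Column maxima: 9, 6, 8 → C's minimax is 6.
They coincide at (r1, b), so the value is 6.

6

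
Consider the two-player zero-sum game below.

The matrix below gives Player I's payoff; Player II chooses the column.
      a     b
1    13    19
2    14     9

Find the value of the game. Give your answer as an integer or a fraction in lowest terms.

Row minima are 13 and 9, so Player I's maximin is 13; column maxima are 14 and 19, so Player II's minimax is 14. These differ, so the equilibrium is in mixed strategies.
Let Player I play 1 with probability p. Player II is indifferent when 13p + 14(1−p) = 19p + 9(1−p), giving p = 5/11.
Let Player II play a with probability q. Player I is indifferent when 13q + 19(1−q) = 14q + 9(1−q), giving q = 10/11.
The value is 13·(10/11) + (19)·(1/11) = 149/11.

149/11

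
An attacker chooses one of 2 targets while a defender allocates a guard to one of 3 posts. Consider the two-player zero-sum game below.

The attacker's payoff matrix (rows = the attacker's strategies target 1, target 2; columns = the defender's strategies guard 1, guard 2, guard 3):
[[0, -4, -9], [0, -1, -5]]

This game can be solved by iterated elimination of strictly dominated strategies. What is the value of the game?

Column guard 2 is strictly dominated by guard 3 for the defender (-9<-4, -5<-1); eliminate guard 2.
Column guard 1 is strictly dominated by guard 3 for the defender (-9<0, -5<0); eliminate guard 1.
Row target 1 is strictly dominated by row target 2 (-5>-9); eliminate target 1.
Only (target 2, guard 3) remains, with payoff -5.

-5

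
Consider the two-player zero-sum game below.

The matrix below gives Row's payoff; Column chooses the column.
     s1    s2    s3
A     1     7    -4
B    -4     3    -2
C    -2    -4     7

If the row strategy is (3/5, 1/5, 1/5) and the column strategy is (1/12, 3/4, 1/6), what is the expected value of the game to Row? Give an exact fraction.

Against (1/12, 3/4, 1/6), each row's expected payoff is A: 14/3; B: 19/12; C: -2.
Taking the (3/5, 1/5, 1/5)-weighted average: (3/5)·(14/3) + (1/5)·(19/12) + (1/5)·(-2) = 163/60.

163/60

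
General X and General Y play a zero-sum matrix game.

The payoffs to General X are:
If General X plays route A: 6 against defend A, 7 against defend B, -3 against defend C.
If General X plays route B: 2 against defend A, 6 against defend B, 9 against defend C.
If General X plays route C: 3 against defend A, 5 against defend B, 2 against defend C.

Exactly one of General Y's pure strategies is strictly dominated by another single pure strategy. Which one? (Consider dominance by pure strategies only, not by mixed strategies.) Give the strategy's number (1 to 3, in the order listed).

General Y prefers columns that give General X less. Compare defend B with defend A: 6 < 7, 2 < 6, 3 < 5.
So defend A strictly dominates defend B for General Y; defend B is strictly dominated.

2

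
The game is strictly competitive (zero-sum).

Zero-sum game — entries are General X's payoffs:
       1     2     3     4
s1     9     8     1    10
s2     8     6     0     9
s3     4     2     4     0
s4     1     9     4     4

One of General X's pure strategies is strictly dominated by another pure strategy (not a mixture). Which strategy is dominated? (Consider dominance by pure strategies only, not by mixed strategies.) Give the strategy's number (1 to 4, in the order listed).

Compare s2 with s1: 9 > 8, 8 > 6, 1 > 0, 10 > 9.
So s1 strictly dominates s2 for General X; s2 is strictly dominated.

2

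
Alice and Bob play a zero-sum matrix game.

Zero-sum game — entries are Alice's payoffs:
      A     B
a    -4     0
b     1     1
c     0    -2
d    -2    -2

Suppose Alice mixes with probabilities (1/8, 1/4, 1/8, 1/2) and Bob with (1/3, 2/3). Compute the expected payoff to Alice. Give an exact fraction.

Against (1/3, 2/3), each row's expected payoff is a: -4/3; b: 1; c: -4/3; d: -2.
Taking the (1/8, 1/4, 1/8, 1/2)-weighted average: (1/8)·(-4/3) + (1/4)·(1) + (1/8)·(-4/3) + (1/2)·(-2) = -13/12.

-13/12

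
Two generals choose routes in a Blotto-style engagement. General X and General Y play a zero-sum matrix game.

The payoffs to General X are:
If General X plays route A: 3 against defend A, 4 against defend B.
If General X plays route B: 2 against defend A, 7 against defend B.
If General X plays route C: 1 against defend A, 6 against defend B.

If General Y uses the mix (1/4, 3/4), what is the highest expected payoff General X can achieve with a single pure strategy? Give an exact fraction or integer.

23/4

route A: (3)·(1/4) + (4)·(3/4) = 15/4.
route B: (2)·(1/4) + (7)·(3/4) = 23/4.
route C: (1)·(1/4) + (6)·(3/4) = 19/4.
The best pure response is route B with expected payoff 23/4.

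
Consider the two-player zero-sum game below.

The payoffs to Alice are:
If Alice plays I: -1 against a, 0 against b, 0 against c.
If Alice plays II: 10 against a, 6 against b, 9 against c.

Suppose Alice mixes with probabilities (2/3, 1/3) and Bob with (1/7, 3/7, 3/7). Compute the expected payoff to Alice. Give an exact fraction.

53/21

Against (1/7, 3/7, 3/7), each row's expected payoff is I: -1/7; II: 55/7.
Taking the (2/3, 1/3)-weighted average: (2/3)·(-1/7) + (1/3)·(55/7) = 53/21.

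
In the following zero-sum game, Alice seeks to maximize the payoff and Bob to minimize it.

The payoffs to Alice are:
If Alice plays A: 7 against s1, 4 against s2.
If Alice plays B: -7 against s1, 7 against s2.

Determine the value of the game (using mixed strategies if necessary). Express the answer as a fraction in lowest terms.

77/17

Row minima are 4 and -7, so Alice's maximin is 4; column maxima are 7 and 7, so Bob's minimax is 7. These differ, so the equilibrium is in mixed strategies.
Let Alice play A with probability p. Bob is indifferent when 7p − 7(1−p) = 4p + 7(1−p), giving p = 14/17.
Let Bob play s1 with probability q. Alice is indifferent when 7q + 4(1−q) = −7q + 7(1−q), giving q = 3/17.
The value is 7·(3/17) + (4)·(14/17) = 77/17.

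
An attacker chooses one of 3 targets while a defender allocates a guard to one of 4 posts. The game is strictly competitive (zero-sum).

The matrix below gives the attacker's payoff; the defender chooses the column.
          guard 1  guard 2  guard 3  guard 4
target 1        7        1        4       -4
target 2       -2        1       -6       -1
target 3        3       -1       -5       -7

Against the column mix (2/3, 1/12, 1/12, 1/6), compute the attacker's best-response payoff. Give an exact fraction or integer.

target 1: (7)·(2/3) + (1)·(1/12) + (4)·(1/12) + (-4)·(1/6) = 53/12.
target 2: (-2)·(2/3) + (1)·(1/12) + (-6)·(1/12) + (-1)·(1/6) = -23/12.
target 3: (3)·(2/3) + (-1)·(1/12) + (-5)·(1/12) + (-7)·(1/6) = 1/3.
The best pure response is target 1 with expected payoff 53/12.

53/12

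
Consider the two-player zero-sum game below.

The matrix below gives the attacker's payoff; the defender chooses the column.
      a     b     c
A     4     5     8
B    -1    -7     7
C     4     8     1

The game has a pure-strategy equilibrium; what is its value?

Row minima: 4, -7, 1 → the attacker's maximin is 4.
Column maxima: 4, 8, 8 → the defender's minimax is 4.
They coincide at (A, a), so the value is 4.

4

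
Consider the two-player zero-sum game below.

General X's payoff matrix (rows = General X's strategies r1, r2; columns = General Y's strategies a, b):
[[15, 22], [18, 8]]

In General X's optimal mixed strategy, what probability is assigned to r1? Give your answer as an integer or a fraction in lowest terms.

Row minima are 15 and 8, so General X's maximin is 15; column maxima are 18 and 22, so General Y's minimax is 18. These differ, so the equilibrium is in mixed strategies.
Let General X play r1 with probability p. General Y is indifferent when 15p + 18(1−p) = 22p + 8(1−p), giving p = 10/17.

10/17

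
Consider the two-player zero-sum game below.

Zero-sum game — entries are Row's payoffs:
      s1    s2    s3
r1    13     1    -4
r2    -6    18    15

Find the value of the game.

9/2

Column s2 is strictly dominated by s3 for Column (it gives Row more in every row).
The remaining 2×2 game on (r1, r2) × (s1, s3) has no saddle point. Let Row play r1 with probability p; indifference gives 13p − 6(1−p) = −4p + 15(1−p), so p = 21/38.
Similarly Column's optimal q on s1 is 1/2, and the value is 13·(1/2) + (-4)·(1/2) = 9/2.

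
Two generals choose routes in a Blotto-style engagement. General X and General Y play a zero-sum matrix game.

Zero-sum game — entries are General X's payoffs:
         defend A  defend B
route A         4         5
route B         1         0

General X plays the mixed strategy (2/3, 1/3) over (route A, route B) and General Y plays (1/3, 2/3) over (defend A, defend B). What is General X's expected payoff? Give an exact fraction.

29/9

Against (1/3, 2/3), each row's expected payoff is route A: 14/3; route B: 1/3.
Taking the (2/3, 1/3)-weighted average: (2/3)·(14/3) + (1/3)·(1/3) = 29/9.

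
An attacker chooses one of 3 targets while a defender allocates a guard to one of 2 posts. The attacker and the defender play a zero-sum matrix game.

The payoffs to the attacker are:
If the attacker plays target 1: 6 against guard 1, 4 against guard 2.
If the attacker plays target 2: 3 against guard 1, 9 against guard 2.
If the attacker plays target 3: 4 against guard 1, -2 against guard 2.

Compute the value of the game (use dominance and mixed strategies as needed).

21/4

Row target 3 is strictly dominated by row target 1, so the attacker never plays it.
The remaining 2×2 game on (target 1, target 2) × (guard 1, guard 2) has no saddle point. Let the attacker play target 1 with probability p; indifference gives 6p + 3(1−p) = 4p + 9(1−p), so p = 3/4.
Similarly the defender's optimal q on guard 1 is 5/8, and the value is 6·(5/8) + (4)·(3/8) = 21/4.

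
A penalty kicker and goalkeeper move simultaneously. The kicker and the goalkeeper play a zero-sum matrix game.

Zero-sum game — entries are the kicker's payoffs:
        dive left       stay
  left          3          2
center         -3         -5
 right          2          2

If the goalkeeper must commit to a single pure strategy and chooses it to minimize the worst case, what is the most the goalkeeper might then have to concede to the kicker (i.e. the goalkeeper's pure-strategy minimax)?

The worst case (largest entry) in each column is dive left: 3, stay: 2.
The best (smallest) of these is 2.

2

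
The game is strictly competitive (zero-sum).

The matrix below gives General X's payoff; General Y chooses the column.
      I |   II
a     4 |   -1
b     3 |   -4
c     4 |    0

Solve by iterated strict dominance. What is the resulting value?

Column I is strictly dominated by II for General Y (-1<4, -4<3, 0<4); eliminate I.
Row a is strictly dominated by row c (0>-1); eliminate a.
Row b is strictly dominated by row c (0>-4); eliminate b.
Only (c, II) remains, with payoff 0.

0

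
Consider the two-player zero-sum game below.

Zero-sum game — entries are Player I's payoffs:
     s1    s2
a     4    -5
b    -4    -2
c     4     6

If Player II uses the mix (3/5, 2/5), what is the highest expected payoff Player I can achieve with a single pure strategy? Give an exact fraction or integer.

24/5

a: (4)·(3/5) + (-5)·(2/5) = 2/5.
b: (-4)·(3/5) + (-2)·(2/5) = -16/5.
c: (4)·(3/5) + (6)·(2/5) = 24/5.
The best pure response is c with expected payoff 24/5.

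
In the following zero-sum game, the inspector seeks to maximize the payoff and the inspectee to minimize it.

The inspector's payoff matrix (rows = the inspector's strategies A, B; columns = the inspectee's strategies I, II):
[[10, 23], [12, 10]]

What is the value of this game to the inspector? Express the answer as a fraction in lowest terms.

176/15

Row minima are 10 and 10, so the inspector's maximin is 10; column maxima are 12 and 23, so the inspectee's minimax is 12. These differ, so the equilibrium is in mixed strategies.
Let the inspector play A with probability p. The inspectee is indifferent when 10p + 12(1−p) = 23p + 10(1−p), giving p = 2/15.
Let the inspectee play I with probability q. The inspector is indifferent when 10q + 23(1−q) = 12q + 10(1−q), giving q = 13/15.
The value is 10·(13/15) + (23)·(2/15) = 176/15.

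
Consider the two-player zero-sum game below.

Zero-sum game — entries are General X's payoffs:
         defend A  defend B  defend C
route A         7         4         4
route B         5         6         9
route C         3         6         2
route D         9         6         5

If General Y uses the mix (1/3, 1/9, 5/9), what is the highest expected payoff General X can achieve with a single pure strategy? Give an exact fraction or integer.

route A: (7)·(1/3) + (4)·(1/9) + (4)·(5/9) = 5.
route B: (5)·(1/3) + (6)·(1/9) + (9)·(5/9) = 22/3.
route C: (3)·(1/3) + (6)·(1/9) + (2)·(5/9) = 25/9.
route D: (9)·(1/3) + (6)·(1/9) + (5)·(5/9) = 58/9.
The best pure response is route B with expected payoff 22/3.

22/3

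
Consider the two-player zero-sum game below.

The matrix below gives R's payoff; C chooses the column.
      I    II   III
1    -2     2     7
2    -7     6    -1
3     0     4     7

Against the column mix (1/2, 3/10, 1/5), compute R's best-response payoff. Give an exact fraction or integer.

1: (-2)·(1/2) + (2)·(3/10) + (7)·(1/5) = 1.
2: (-7)·(1/2) + (6)·(3/10) + (-1)·(1/5) = -19/10.
3: (0)·(1/2) + (4)·(3/10) + (7)·(1/5) = 13/5.
The best pure response is 3 with expected payoff 13/5.

13/5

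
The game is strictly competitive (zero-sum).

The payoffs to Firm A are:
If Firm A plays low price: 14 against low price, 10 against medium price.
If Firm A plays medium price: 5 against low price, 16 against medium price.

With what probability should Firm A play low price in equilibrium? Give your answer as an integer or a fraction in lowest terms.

11/15

Row minima are 10 and 5, so Firm A's maximin is 10; column maxima are 14 and 16, so Firm B's minimax is 14. These differ, so the equilibrium is in mixed strategies.
Let Firm A play low price with probability p. Firm B is indifferent when 14p + 5(1−p) = 10p + 16(1−p), giving p = 11/15.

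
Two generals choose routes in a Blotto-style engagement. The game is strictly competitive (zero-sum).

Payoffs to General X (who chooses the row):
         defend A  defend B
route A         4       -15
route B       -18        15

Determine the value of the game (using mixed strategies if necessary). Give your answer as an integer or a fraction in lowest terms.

-105/26

Row minima are -15 and -18, so General X's maximin is -15; column maxima are 4 and 15, so General Y's minimax is 4. These differ, so the equilibrium is in mixed strategies.
Let General X play route A with probability p. General Y is indifferent when 4p − 18(1−p) = −15p + 15(1−p), giving p = 33/52.
Let General Y play defend A with probability q. General X is indifferent when 4q − 15(1−q) = −18q + 15(1−q), giving q = 15/26.
The value is 4·(15/26) + (-15)·(11/26) = -105/26.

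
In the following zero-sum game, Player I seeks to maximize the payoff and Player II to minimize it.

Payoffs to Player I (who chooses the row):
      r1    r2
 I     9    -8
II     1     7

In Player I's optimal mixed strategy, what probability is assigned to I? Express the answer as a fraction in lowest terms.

Row minima are -8 and 1, so Player I's maximin is 1; column maxima are 9 and 7, so Player II's minimax is 7. These differ, so the equilibrium is in mixed strategies.
Let Player I play I with probability p. Player II is indifferent when 9p + (1−p) = −8p + 7(1−p), giving p = 6/23.

6/23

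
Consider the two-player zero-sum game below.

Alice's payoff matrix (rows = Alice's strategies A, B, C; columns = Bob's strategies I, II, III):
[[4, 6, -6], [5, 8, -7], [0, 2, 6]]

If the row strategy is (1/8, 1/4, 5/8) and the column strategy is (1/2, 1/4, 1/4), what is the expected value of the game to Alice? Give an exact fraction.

Against (1/2, 1/4, 1/4), each row's expected payoff is A: 2; B: 11/4; C: 2.
Taking the (1/8, 1/4, 5/8)-weighted average: (1/8)·(2) + (1/4)·(11/4) + (5/8)·(2) = 35/16.

35/16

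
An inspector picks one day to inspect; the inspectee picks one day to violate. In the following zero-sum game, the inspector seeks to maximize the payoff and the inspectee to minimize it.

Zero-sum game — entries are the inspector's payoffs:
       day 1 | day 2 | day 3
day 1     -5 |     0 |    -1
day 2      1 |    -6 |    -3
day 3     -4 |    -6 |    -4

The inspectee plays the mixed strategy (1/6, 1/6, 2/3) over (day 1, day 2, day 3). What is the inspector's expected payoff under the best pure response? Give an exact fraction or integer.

day 1: (-5)·(1/6) + (0)·(1/6) + (-1)·(2/3) = -3/2.
day 2: (1)·(1/6) + (-6)·(1/6) + (-3)·(2/3) = -17/6.
day 3: (-4)·(1/6) + (-6)·(1/6) + (-4)·(2/3) = -13/3.
The best pure response is day 1 with expected payoff -3/2.

-3/2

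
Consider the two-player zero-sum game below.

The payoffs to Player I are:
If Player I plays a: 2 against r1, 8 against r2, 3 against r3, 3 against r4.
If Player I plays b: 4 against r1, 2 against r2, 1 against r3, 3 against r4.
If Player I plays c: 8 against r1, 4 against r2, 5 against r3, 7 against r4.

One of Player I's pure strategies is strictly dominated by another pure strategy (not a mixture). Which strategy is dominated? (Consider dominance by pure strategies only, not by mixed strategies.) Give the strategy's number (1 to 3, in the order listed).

2

Compare b with c: 8 > 4, 4 > 2, 5 > 1, 7 > 3.
So c strictly dominates b for Player I; b is strictly dominated.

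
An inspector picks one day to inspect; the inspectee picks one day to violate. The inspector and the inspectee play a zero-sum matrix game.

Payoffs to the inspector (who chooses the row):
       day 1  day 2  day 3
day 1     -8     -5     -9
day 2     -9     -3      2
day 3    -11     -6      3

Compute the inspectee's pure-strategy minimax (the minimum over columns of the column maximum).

-8

The worst case (largest entry) in each column is day 1: -8, day 2: -3, day 3: 3.
The best (smallest) of these is -8.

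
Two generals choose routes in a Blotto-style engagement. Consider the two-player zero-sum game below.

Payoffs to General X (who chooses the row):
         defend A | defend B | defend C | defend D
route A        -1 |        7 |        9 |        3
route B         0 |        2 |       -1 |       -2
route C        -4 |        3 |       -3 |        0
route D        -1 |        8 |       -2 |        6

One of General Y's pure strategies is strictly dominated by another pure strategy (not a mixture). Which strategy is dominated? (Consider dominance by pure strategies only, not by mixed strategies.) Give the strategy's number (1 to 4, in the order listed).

2

General Y prefers columns that give General X less. Compare defend B with defend A: -1 < 7, 0 < 2, -4 < 3, -1 < 8.
So defend A strictly dominates defend B for General Y; defend B is strictly dominated.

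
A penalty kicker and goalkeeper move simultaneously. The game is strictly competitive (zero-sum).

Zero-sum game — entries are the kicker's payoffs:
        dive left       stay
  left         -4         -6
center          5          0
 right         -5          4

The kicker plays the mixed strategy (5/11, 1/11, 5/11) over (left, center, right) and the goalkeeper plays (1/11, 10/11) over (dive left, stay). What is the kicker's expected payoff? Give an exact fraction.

-140/121

Against (1/11, 10/11), each row's expected payoff is left: -64/11; center: 5/11; right: 35/11.
Taking the (5/11, 1/11, 5/11)-weighted average: (5/11)·(-64/11) + (1/11)·(5/11) + (5/11)·(35/11) = -140/121.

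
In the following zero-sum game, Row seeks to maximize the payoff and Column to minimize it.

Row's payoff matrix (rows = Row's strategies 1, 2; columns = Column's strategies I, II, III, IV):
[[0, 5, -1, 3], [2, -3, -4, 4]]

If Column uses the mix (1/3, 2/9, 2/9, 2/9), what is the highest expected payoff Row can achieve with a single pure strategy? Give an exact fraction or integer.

14/9

1: (0)·(1/3) + (5)·(2/9) + (-1)·(2/9) + (3)·(2/9) = 14/9.
2: (2)·(1/3) + (-3)·(2/9) + (-4)·(2/9) + (4)·(2/9) = 0.
The best pure response is 1 with expected payoff 14/9.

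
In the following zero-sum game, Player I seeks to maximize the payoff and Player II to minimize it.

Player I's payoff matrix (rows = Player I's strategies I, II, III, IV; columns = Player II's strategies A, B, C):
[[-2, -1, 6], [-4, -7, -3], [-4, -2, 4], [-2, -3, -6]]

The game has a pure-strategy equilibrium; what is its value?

-2

Row minima: -2, -7, -4, -6 → Player I's maximin is -2.
Column maxima: -2, -1, 6 → Player II's minimax is -2.
They coincide at (I, A), so the value is -2.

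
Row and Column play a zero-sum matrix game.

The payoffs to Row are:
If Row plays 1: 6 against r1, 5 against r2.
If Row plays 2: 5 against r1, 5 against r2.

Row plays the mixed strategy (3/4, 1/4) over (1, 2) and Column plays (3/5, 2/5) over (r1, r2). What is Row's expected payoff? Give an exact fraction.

Against (3/5, 2/5), each row's expected payoff is 1: 28/5; 2: 5.
Taking the (3/4, 1/4)-weighted average: (3/4)·(28/5) + (1/4)·(5) = 109/20.

109/20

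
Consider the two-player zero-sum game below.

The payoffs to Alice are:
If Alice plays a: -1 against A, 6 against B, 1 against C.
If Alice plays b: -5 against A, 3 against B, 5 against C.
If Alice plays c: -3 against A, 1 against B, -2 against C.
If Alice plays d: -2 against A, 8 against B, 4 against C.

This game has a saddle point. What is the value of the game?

Row minima: -1, -5, -3, -2 → Alice's maximin is -1.
Column maxima: -1, 8, 5 → Bob's minimax is -1.
They coincide at (a, A), so the value is -1.

-1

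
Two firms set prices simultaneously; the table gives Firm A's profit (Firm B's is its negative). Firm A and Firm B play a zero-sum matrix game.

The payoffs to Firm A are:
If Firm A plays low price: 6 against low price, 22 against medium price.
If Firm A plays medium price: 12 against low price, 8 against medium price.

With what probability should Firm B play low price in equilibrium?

7/10

Row minima are 6 and 8, so Firm A's maximin is 8; column maxima are 12 and 22, so Firm B's minimax is 12. These differ, so the equilibrium is in mixed strategies.
Let Firm B play low price with probability q. Firm A is indifferent when 6q + 22(1−q) = 12q + 8(1−q), giving q = 7/10.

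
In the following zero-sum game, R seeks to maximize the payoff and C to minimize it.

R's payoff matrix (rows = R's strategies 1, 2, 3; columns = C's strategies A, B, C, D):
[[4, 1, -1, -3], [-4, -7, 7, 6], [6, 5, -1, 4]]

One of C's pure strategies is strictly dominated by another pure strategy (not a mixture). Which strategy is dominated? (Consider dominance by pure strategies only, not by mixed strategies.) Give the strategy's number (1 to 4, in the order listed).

1

C prefers columns that give R less. Compare A with B: 1 < 4, -7 < -4, 5 < 6.
So B strictly dominates A for C; A is strictly dominated.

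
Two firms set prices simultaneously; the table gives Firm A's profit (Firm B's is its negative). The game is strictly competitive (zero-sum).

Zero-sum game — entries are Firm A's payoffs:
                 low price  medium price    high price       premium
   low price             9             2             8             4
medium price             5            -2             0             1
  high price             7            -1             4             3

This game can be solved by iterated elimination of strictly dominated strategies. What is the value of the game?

Column premium is strictly dominated by medium price for Firm B (2<4, -2<1, -1<3); eliminate premium.
Column high price is strictly dominated by medium price for Firm B (2<8, -2<0, -1<4); eliminate high price.
Row medium price is strictly dominated by row low price (9>5, 2>-2); eliminate medium price.
Column low price is strictly dominated by medium price for Firm B (2<9, -1<7); eliminate low price.
Row high price is strictly dominated by row low price (2>-1); eliminate high price.
Only (low price, medium price) remains, with payoff 2.

2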